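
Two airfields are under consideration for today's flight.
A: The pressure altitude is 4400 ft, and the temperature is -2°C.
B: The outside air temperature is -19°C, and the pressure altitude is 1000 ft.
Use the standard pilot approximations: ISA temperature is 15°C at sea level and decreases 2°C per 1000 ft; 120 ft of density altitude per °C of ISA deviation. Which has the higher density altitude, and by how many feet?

A by 6256 ft

A: ISA temp = 6.2°C, deviation -8.2°C, DA = 4400 + 120 × (-8.2) = 3416 ft.
B: ISA temp = 13°C, deviation -32°C, DA = 1000 + 120 × (-32) = -2840 ft.
A is higher by 3416 − (-2840) = 6256 ft.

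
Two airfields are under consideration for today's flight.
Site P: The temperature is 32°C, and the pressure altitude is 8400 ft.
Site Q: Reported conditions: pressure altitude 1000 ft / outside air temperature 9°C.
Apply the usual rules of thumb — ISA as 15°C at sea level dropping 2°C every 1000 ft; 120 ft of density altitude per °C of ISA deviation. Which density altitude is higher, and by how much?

Site P by 11936 ft

Site P: ISA temp = -1.8°C, deviation +33.8°C, DA = 8400 + 120 × 33.8 = 12456 ft.
Site Q: ISA temp = 13°C, deviation -4°C, DA = 1000 + 120 × (-4) = 520 ft.
Site P is higher by 12456 − 520 = 11936 ft.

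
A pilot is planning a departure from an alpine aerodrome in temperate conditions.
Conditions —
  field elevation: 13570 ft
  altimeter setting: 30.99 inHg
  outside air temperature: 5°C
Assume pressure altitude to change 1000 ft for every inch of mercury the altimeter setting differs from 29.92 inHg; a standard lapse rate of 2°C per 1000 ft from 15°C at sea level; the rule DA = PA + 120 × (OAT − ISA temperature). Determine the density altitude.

Pressure altitude = 13570 + (29.92 − 30.99) × 1000 = 13570 + (-1070) = 12500 ft.
ISA temperature at 12500 ft = 15 − 2 × (12500/1000) = -10°C.
ISA deviation = 5 − (-10) = +15°C.
Density altitude = 12500 + 120 × (15) = 14300 ft.

14300 ft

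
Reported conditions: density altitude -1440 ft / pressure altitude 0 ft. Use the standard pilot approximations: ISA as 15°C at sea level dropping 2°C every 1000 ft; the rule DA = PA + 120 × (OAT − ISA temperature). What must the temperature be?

3°C

Density altitude − pressure altitude = -1440 − 0 = -1440 ft.
At 120 ft/°C that is an ISA deviation of -1440/120 = -12°C.
ISA temperature at 0 ft = 15 − 2 × (0/1000) = 15°C.
OAT = ISA + deviation = 15 + (-12) = 3°C.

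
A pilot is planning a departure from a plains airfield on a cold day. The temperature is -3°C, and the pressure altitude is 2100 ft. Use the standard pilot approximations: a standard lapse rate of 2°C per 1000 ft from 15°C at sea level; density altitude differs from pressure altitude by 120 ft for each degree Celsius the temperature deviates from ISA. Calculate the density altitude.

ISA temperature at 2100 ft = 15 − 2 × (2100/1000) = 10.8°C.
ISA deviation = -3 − 10.8 = -13.8°C.
Density altitude = 2100 + 120 × (-13.8) = 2100 + (-1656) = 444 ft.

444 ft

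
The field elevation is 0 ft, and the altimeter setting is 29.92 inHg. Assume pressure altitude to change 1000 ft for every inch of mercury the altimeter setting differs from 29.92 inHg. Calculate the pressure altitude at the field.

0 ft

Pressure correction = (29.92 − 29.92) × 1000 = 0 ft.
Pressure altitude = 0 + (0) = 0 ft.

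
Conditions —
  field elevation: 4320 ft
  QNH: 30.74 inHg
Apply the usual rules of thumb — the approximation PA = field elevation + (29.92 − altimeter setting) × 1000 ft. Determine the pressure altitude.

Pressure correction = (29.92 − 30.74) × 1000 = -820 ft.
Pressure altitude = 4320 + (-820) = 3500 ft.

3500 ft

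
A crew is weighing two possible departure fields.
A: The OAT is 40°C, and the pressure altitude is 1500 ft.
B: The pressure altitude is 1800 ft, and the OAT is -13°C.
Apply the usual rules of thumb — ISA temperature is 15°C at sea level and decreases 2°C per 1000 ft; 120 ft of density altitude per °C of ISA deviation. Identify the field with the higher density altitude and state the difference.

A: ISA temp = 12°C, deviation +28°C, DA = 1500 + 120 × 28 = 4860 ft.
B: ISA temp = 11.4°C, deviation -24.4°C, DA = 1800 + 120 × (-24.4) = -1128 ft.
A is higher by 4860 − (-1128) = 5988 ft.

A by 5988 ft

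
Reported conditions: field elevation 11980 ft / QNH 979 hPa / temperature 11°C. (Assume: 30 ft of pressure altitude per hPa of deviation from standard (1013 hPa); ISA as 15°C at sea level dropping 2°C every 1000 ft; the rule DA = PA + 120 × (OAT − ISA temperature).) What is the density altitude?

Pressure altitude = 11980 + (1013 − 979) × 30 = 11980 + (+1020) = 13000 ft.
ISA temperature at 13000 ft = 15 − 2 × (13000/1000) = -11°C.
ISA deviation = 11 − (-11) = +22°C.
Density altitude = 13000 + 120 × (22) = 15640 ft.

15640 ft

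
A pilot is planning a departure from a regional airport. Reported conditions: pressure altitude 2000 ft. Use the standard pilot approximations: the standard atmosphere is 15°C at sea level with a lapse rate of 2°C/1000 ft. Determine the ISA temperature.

ISA temperature = 15 − 2 × (2000/1000) = 15 − 4 = 11°C.

11°C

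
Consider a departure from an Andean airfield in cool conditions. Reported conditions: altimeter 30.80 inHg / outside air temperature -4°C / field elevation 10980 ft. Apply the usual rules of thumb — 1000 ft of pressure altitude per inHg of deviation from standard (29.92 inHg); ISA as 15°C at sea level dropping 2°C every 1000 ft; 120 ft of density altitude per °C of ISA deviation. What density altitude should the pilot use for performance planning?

Pressure altitude = 10980 + (29.92 − 30.80) × 1000 = 10980 + (-880) = 10100 ft.
ISA temperature at 10100 ft = 15 − 2 × (10100/1000) = -5.2°C.
ISA deviation = -4 − (-5.2) = +1.2°C.
Density altitude = 10100 + 120 × (1.2) = 10244 ft.

10244 ft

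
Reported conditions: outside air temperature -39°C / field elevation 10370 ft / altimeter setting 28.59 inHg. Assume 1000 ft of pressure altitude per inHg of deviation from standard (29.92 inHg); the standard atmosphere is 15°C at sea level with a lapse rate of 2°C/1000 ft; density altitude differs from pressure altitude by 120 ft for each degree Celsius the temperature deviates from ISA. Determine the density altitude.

Pressure altitude = 10370 + (29.92 − 28.59) × 1000 = 10370 + (+1330) = 11700 ft.
ISA temperature at 11700 ft = 15 − 2 × (11700/1000) = -8.4°C.
ISA deviation = -39 − (-8.4) = -30.6°C.
Density altitude = 11700 + 120 × (-30.6) = 8028 ft.

8028 ft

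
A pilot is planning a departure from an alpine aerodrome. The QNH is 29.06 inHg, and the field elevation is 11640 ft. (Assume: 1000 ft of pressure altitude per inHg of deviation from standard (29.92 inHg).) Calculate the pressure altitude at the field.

Pressure correction = (29.92 − 29.06) × 1000 = +860 ft.
Pressure altitude = 11640 + (+860) = 12500 ft.

12500 ft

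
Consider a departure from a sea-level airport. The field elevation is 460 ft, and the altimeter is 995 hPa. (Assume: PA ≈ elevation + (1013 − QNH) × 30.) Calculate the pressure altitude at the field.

1000 ft

Pressure correction = (1013 − 995) × 30 = +540 ft.
Pressure altitude = 460 + (+540) = 1000 ft.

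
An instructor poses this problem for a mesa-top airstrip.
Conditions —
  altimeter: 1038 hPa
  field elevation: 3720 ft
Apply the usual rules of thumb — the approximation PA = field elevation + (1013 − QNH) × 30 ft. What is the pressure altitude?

Pressure correction = (1013 − 1038) × 30 = -750 ft.
Pressure altitude = 3720 + (-750) = 2970 ft.

2970 ft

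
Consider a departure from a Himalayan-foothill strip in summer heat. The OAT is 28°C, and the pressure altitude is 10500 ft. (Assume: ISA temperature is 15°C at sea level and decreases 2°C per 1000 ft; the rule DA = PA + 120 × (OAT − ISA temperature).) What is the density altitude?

ISA temperature at 10500 ft = 15 − 2 × (10500/1000) = -6°C.
ISA deviation = 28 − (-6) = +34°C.
Density altitude = 10500 + 120 × (34) = 10500 + (+4080) = 14580 ft.

14580 ft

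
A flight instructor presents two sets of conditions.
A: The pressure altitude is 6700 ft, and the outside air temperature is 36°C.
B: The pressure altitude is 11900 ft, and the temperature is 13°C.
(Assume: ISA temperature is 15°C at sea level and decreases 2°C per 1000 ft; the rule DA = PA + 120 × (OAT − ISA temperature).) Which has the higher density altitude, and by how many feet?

A: ISA temp = 1.6°C, deviation +34.4°C, DA = 6700 + 120 × 34.4 = 10828 ft.
B: ISA temp = -8.8°C, deviation +21.8°C, DA = 11900 + 120 × 21.8 = 14516 ft.
B is higher by 14516 − 10828 = 3688 ft.

B by 3688 ft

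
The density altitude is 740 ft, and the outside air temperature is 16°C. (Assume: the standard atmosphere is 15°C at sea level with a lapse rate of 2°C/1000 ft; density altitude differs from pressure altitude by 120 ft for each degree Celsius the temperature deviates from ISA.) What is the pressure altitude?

500 ft

DA = PA + 120 × (OAT − (15 − 2·PA/1000)) = PA + 120·OAT − 1800 + 0.24·PA = 1.24·PA + 120·OAT − 1800.
So 1.24·PA = 740 − 120 × 16 + 1800 = 620.
PA = 620 / 1.24 = 500 ft.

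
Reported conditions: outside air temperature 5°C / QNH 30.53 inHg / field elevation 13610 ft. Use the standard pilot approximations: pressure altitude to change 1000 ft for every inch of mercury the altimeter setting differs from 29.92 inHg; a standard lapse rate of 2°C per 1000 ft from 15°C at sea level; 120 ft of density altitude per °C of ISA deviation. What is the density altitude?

Pressure altitude = 13610 + (29.92 − 30.53) × 1000 = 13610 + (-610) = 13000 ft.
ISA temperature at 13000 ft = 15 − 2 × (13000/1000) = -11°C.
ISA deviation = 5 − (-11) = +16°C.
Density altitude = 13000 + 120 × (16) = 14920 ft.

14920 ft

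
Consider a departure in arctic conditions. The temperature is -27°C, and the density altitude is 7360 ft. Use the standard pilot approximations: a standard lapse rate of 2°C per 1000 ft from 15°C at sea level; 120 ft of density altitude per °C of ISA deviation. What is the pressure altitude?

10000 ft

DA = PA + 120 × (OAT − (15 − 2·PA/1000)) = PA + 120·OAT − 1800 + 0.24·PA = 1.24·PA + 120·OAT − 1800.
So 1.24·PA = 7360 − 120 × (-27) + 1800 = 12400.
PA = 12400 / 1.24 = 10000 ft.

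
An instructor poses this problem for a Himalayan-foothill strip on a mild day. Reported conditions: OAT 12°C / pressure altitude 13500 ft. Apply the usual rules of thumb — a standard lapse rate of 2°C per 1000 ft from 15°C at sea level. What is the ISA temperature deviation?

ISA temperature at 13500 ft = 15 − 2 × (13500/1000) = -12°C.
Deviation = OAT − ISA = 12 − (-12) = +24°C.

ISA+24°C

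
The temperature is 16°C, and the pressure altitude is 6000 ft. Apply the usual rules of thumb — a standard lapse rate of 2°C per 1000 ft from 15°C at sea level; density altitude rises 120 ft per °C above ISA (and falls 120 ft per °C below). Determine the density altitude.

7560 ft

ISA temperature at 6000 ft = 15 − 2 × (6000/1000) = 3°C.
ISA deviation = 16 − 3 = +13°C.
Density altitude = 6000 + 120 × (13) = 6000 + (+1560) = 7560 ft.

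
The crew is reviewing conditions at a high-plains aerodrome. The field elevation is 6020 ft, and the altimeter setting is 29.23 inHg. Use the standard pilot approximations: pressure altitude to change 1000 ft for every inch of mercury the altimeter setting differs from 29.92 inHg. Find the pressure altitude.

6710 ft

Pressure correction = (29.92 − 29.23) × 1000 = +690 ft.
Pressure altitude = 6020 + (+690) = 6710 ft.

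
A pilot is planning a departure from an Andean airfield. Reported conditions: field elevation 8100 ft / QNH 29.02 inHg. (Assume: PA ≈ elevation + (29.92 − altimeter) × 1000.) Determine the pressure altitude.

9000 ft

Pressure correction = (29.92 − 29.02) × 1000 = +900 ft.
Pressure altitude = 8100 + (+900) = 9000 ft.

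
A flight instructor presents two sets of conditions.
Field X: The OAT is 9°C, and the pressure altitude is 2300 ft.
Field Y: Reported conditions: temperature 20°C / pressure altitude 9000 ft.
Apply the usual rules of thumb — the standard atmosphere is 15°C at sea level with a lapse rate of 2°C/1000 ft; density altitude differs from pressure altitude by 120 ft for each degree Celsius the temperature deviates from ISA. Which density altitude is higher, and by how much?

Field X: ISA temp = 10.4°C, deviation -1.4°C, DA = 2300 + 120 × (-1.4) = 2132 ft.
Field Y: ISA temp = -3°C, deviation +23°C, DA = 9000 + 120 × 23 = 11760 ft.
Field Y is higher by 11760 − 2132 = 9628 ft.

Field Y by 9628 ft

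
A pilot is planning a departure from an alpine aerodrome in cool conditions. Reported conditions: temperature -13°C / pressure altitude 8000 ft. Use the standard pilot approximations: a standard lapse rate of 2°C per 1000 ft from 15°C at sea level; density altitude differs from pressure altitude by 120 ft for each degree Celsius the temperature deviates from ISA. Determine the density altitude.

ISA temperature at 8000 ft = 15 − 2 × (8000/1000) = -1°C.
ISA deviation = -13 − (-1) = -12°C.
Density altitude = 8000 + 120 × (-12) = 8000 + (-1440) = 6560 ft.

6560 ft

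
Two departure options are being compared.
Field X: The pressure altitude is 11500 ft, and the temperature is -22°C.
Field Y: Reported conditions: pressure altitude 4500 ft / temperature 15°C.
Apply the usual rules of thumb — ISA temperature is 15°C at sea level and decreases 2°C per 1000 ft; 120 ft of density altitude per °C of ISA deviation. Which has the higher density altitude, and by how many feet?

Field X: ISA temp = -8°C, deviation -14°C, DA = 11500 + 120 × (-14) = 9820 ft.
Field Y: ISA temp = 6°C, deviation +9°C, DA = 4500 + 120 × 9 = 5580 ft.
Field X is higher by 9820 − 5580 = 4240 ft.

Field X by 4240 ft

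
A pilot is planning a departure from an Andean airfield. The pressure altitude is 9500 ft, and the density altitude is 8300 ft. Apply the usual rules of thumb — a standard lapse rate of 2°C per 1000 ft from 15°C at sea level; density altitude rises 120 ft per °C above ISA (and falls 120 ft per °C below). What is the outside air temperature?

Density altitude − pressure altitude = 8300 − 9500 = -1200 ft.
At 120 ft/°C that is an ISA deviation of -1200/120 = -10°C.
ISA temperature at 9500 ft = 15 − 2 × (9500/1000) = -4°C.
OAT = ISA + deviation = -4 + (-10) = -14°C.

-14°C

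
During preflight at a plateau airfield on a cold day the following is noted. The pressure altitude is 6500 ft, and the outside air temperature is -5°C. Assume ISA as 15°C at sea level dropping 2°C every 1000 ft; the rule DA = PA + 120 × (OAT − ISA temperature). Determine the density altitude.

5660 ft

ISA temperature at 6500 ft = 15 − 2 × (6500/1000) = 2°C.
ISA deviation = -5 − 2 = -7°C.
Density altitude = 6500 + 120 × (-7) = 6500 + (-840) = 5660 ft.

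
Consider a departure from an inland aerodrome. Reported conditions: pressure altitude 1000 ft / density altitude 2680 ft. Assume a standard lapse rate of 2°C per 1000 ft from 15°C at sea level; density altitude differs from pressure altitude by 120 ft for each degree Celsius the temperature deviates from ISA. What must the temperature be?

27°C

Density altitude − pressure altitude = 2680 − 1000 = +1680 ft.
At 120 ft/°C that is an ISA deviation of 1680/120 = +14°C.
ISA temperature at 1000 ft = 15 − 2 × (1000/1000) = 13°C.
OAT = ISA + deviation = 13 + (+14) = 27°C.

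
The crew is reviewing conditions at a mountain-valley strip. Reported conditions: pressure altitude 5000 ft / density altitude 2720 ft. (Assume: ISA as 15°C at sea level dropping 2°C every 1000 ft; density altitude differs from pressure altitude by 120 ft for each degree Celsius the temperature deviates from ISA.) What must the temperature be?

-14°C

Density altitude − pressure altitude = 2720 − 5000 = -2280 ft.
At 120 ft/°C that is an ISA deviation of -2280/120 = -19°C.
ISA temperature at 5000 ft = 15 − 2 × (5000/1000) = 5°C.
OAT = ISA + deviation = 5 + (-19) = -14°C.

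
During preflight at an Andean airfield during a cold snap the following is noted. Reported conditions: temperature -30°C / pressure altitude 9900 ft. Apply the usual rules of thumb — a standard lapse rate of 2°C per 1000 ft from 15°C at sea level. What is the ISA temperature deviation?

ISA-25.2°C

ISA temperature at 9900 ft = 15 − 2 × (9900/1000) = -4.8°C.
Deviation = OAT − ISA = -30 − (-4.8) = -25.2°C.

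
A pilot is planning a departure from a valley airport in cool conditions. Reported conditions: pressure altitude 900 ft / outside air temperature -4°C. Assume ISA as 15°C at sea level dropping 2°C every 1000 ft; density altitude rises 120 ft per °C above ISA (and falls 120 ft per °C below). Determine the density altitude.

ISA temperature at 900 ft = 15 − 2 × (900/1000) = 13.2°C.
ISA deviation = -4 − 13.2 = -17.2°C.
Density altitude = 900 + 120 × (-17.2) = 900 + (-2064) = -1164 ft.

-1164 ft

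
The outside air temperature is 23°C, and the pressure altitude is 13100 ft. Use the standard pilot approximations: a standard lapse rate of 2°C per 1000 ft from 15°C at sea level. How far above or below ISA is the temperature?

ISA+34.2°C

ISA temperature at 13100 ft = 15 − 2 × (13100/1000) = -11.2°C.
Deviation = OAT − ISA = 23 − (-11.2) = +34.2°C.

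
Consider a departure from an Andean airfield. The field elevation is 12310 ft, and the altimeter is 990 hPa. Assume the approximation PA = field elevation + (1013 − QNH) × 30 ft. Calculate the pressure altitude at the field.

Pressure correction = (1013 − 990) × 30 = +690 ft.
Pressure altitude = 12310 + (+690) = 13000 ft.

13000 ft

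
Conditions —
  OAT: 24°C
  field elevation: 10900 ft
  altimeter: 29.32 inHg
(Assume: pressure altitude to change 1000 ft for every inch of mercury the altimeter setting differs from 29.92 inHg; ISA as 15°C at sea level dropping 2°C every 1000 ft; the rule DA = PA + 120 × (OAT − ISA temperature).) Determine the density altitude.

Pressure altitude = 10900 + (29.92 − 29.32) × 1000 = 10900 + (+600) = 11500 ft.
ISA temperature at 11500 ft = 15 − 2 × (11500/1000) = -8°C.
ISA deviation = 24 − (-8) = +32°C.
Density altitude = 11500 + 120 × (32) = 15340 ft.

15340 ft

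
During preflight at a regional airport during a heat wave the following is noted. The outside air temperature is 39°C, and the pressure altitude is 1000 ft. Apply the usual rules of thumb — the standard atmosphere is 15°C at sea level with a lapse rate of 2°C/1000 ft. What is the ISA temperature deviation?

ISA+26°C

ISA temperature at 1000 ft = 15 − 2 × (1000/1000) = 13°C.
Deviation = OAT − ISA = 39 − 13 = +26°C.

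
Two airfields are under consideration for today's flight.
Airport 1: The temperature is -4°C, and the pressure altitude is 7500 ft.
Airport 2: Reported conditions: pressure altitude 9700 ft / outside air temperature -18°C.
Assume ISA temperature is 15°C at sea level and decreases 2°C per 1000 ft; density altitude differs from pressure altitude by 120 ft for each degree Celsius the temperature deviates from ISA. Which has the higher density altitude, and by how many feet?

Airport 1: ISA temp = 0°C, deviation -4°C, DA = 7500 + 120 × (-4) = 7020 ft.
Airport 2: ISA temp = -4.4°C, deviation -13.6°C, DA = 9700 + 120 × (-13.6) = 8068 ft.
Airport 2 is higher by 8068 − 7020 = 1048 ft.

Airport 2 by 1048 ft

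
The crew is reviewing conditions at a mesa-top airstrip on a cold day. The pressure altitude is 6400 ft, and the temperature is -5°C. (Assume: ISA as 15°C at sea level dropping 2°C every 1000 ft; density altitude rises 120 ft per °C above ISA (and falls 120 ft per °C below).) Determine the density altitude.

5536 ft

ISA temperature at 6400 ft = 15 − 2 × (6400/1000) = 2.2°C.
ISA deviation = -5 − 2.2 = -7.2°C.
Density altitude = 6400 + 120 × (-7.2) = 6400 + (-864) = 5536 ft.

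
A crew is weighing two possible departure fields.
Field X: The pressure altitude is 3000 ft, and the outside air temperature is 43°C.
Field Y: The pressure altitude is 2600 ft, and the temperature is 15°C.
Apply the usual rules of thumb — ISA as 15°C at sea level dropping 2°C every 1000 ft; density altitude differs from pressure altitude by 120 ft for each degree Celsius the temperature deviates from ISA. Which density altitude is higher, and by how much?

Field X: ISA temp = 9°C, deviation +34°C, DA = 3000 + 120 × 34 = 7080 ft.
Field Y: ISA temp = 9.8°C, deviation +5.2°C, DA = 2600 + 120 × 5.2 = 3224 ft.
Field X is higher by 7080 − 3224 = 3856 ft.

Field X by 3856 ft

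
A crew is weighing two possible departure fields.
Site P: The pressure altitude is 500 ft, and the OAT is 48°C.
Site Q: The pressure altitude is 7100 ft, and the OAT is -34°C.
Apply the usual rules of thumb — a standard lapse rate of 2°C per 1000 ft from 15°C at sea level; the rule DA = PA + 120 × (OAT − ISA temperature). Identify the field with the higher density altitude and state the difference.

Site P by 1656 ft

Site P: ISA temp = 14°C, deviation +34°C, DA = 500 + 120 × 34 = 4580 ft.
Site Q: ISA temp = 0.8°C, deviation -34.8°C, DA = 7100 + 120 × (-34.8) = 2924 ft.
Site P is higher by 4580 − 2924 = 1656 ft.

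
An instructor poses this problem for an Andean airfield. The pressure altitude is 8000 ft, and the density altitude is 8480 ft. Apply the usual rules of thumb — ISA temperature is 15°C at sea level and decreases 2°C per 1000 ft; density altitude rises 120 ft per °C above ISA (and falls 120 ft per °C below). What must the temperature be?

Density altitude − pressure altitude = 8480 − 8000 = +480 ft.
At 120 ft/°C that is an ISA deviation of 480/120 = +4°C.
ISA temperature at 8000 ft = 15 − 2 × (8000/1000) = -1°C.
OAT = ISA + deviation = -1 + (+4) = 3°C.

3°C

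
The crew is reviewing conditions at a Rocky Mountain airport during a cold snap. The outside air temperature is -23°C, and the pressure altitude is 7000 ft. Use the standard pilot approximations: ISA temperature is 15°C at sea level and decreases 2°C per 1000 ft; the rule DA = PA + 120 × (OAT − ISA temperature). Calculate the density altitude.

ISA temperature at 7000 ft = 15 − 2 × (7000/1000) = 1°C.
ISA deviation = -23 − 1 = -24°C.
Density altitude = 7000 + 120 × (-24) = 7000 + (-2880) = 4120 ft.

4120 ft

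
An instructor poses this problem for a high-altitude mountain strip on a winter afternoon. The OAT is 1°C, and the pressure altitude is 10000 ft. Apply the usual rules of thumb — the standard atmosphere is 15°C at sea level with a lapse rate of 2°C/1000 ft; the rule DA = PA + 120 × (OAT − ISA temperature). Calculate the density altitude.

ISA temperature at 10000 ft = 15 − 2 × (10000/1000) = -5°C.
ISA deviation = 1 − (-5) = +6°C.
Density altitude = 10000 + 120 × (6) = 10000 + (+720) = 10720 ft.

10720 ft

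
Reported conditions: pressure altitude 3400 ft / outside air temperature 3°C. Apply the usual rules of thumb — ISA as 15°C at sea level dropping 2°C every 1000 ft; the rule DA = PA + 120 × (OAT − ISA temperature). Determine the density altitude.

ISA temperature at 3400 ft = 15 − 2 × (3400/1000) = 8.2°C.
ISA deviation = 3 − 8.2 = -5.2°C.
Density altitude = 3400 + 120 × (-5.2) = 3400 + (-624) = 2776 ft.

2776 ft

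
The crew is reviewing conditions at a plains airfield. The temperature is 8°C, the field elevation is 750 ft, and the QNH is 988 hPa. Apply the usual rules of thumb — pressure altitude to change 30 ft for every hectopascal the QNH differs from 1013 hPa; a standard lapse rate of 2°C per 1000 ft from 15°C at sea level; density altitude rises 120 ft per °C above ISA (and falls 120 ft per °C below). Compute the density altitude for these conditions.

Pressure altitude = 750 + (1013 − 988) × 30 = 750 + (+750) = 1500 ft.
ISA temperature at 1500 ft = 15 − 2 × (1500/1000) = 12°C.
ISA deviation = 8 − 12 = -4°C.
Density altitude = 1500 + 120 × (-4) = 1020 ft.

1020 ft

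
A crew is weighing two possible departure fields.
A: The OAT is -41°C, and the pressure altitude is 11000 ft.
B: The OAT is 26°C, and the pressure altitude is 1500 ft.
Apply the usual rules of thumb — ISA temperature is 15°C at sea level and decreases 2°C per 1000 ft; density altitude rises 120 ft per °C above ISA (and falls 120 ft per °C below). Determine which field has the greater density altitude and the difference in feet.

A: ISA temp = -7°C, deviation -34°C, DA = 11000 + 120 × (-34) = 6920 ft.
B: ISA temp = 12°C, deviation +14°C, DA = 1500 + 120 × 14 = 3180 ft.
A is higher by 6920 − 3180 = 3740 ft.

A by 3740 ft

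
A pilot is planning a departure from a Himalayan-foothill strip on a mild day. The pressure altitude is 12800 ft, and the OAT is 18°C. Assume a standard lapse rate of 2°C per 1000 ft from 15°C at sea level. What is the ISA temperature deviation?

ISA temperature at 12800 ft = 15 − 2 × (12800/1000) = -10.6°C.
Deviation = OAT − ISA = 18 − (-10.6) = +28.6°C.

ISA+28.6°C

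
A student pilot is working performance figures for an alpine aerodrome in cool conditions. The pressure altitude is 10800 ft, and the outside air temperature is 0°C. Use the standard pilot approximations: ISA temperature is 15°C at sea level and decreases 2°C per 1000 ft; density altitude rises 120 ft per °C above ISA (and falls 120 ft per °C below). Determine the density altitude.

ISA temperature at 10800 ft = 15 − 2 × (10800/1000) = -6.6°C.
ISA deviation = 0 − (-6.6) = +6.6°C.
Density altitude = 10800 + 120 × (6.6) = 10800 + (+792) = 11592 ft.

11592 ft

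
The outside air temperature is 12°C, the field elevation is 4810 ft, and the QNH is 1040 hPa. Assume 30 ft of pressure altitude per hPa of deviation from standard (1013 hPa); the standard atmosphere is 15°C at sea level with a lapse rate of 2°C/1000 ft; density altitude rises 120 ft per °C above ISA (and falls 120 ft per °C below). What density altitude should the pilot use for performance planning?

4600 ft

Pressure altitude = 4810 + (1013 − 1040) × 30 = 4810 + (-810) = 4000 ft.
ISA temperature at 4000 ft = 15 − 2 × (4000/1000) = 7°C.
ISA deviation = 12 − 7 = +5°C.
Density altitude = 4000 + 120 × (5) = 4600 ft.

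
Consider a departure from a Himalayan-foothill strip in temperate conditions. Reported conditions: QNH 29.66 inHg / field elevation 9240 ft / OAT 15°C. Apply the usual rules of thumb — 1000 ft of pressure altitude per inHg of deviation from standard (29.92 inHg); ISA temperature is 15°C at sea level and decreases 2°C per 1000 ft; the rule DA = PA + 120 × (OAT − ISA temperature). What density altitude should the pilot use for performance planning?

Pressure altitude = 9240 + (29.92 − 29.66) × 1000 = 9240 + (+260) = 9500 ft.
ISA temperature at 9500 ft = 15 − 2 × (9500/1000) = -4°C.
ISA deviation = 15 − (-4) = +19°C.
Density altitude = 9500 + 120 × (19) = 11780 ft.

11780 ft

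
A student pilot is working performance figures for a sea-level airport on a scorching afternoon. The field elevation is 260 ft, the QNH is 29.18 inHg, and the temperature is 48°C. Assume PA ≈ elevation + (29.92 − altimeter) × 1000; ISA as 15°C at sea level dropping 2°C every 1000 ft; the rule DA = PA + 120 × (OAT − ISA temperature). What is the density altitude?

Pressure altitude = 260 + (29.92 − 29.18) × 1000 = 260 + (+740) = 1000 ft.
ISA temperature at 1000 ft = 15 − 2 × (1000/1000) = 13°C.
ISA deviation = 48 − 13 = +35°C.
Density altitude = 1000 + 120 × (35) = 5200 ft.

5200 ft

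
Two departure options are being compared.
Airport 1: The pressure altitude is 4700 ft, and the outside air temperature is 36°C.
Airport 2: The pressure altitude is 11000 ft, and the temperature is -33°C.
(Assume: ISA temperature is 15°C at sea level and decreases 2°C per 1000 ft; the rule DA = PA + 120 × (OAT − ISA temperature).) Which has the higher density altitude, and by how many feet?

Airport 1: ISA temp = 5.6°C, deviation +30.4°C, DA = 4700 + 120 × 30.4 = 8348 ft.
Airport 2: ISA temp = -7°C, deviation -26°C, DA = 11000 + 120 × (-26) = 7880 ft.
Airport 1 is higher by 8348 − 7880 = 468 ft.

Airport 1 by 468 ft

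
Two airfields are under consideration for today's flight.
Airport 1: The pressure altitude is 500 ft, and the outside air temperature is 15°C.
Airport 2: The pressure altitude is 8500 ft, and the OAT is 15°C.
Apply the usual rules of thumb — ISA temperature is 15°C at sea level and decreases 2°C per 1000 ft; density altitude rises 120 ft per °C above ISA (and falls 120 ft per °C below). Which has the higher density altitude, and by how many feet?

Airport 2 by 9920 ft

Airport 1: ISA temp = 14°C, deviation +1°C, DA = 500 + 120 × 1 = 620 ft.
Airport 2: ISA temp = -2°C, deviation +17°C, DA = 8500 + 120 × 17 = 10540 ft.
Airport 2 is higher by 10540 − 620 = 9920 ft.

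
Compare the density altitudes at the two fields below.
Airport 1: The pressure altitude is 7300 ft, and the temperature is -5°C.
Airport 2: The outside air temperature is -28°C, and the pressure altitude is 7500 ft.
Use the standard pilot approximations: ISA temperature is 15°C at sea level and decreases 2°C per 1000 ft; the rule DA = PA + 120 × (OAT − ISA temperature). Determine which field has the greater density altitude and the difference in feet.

Airport 1: ISA temp = 0.4°C, deviation -5.4°C, DA = 7300 + 120 × (-5.4) = 6652 ft.
Airport 2: ISA temp = 0°C, deviation -28°C, DA = 7500 + 120 × (-28) = 4140 ft.
Airport 1 is higher by 6652 − 4140 = 2512 ft.

Airport 1 by 2512 ft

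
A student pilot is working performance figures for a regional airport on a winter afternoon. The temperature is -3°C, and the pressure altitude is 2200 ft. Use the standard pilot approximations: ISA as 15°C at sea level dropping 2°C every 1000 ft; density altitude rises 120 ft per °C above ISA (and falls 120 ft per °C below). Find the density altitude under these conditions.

ISA temperature at 2200 ft = 15 − 2 × (2200/1000) = 10.6°C.
ISA deviation = -3 − 10.6 = -13.6°C.
Density altitude = 2200 + 120 × (-13.6) = 2200 + (-1632) = 568 ft.

568 ft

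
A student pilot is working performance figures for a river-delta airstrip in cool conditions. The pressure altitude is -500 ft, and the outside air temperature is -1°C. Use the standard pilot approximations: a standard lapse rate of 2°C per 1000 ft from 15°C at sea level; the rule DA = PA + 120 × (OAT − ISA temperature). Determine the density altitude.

ISA temperature at -500 ft = 15 − 2 × (-500/1000) = 16°C.
ISA deviation = -1 − 16 = -17°C.
Density altitude = -500 + 120 × (-17) = -500 + (-2040) = -2540 ft.

-2540 ft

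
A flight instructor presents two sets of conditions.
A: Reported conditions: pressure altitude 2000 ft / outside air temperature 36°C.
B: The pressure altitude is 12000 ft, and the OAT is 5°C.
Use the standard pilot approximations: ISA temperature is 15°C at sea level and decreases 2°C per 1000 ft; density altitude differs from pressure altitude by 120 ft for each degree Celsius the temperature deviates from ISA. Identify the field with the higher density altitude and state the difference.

A: ISA temp = 11°C, deviation +25°C, DA = 2000 + 120 × 25 = 5000 ft.
B: ISA temp = -9°C, deviation +14°C, DA = 12000 + 120 × 14 = 13680 ft.
B is higher by 13680 − 5000 = 8680 ft.

B by 8680 ft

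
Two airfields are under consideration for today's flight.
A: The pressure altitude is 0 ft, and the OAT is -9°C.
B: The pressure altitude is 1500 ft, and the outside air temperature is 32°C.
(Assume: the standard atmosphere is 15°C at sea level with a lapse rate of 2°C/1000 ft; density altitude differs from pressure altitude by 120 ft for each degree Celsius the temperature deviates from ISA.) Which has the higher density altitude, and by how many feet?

A: ISA temp = 15°C, deviation -24°C, DA = 0 + 120 × (-24) = -2880 ft.
B: ISA temp = 12°C, deviation +20°C, DA = 1500 + 120 × 20 = 3900 ft.
B is higher by 3900 − (-2880) = 6780 ft.

B by 6780 ft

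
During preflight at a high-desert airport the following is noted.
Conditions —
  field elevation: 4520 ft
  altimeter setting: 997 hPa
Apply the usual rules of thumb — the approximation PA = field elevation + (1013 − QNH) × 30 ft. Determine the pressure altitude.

5000 ft

Pressure correction = (1013 − 997) × 30 = +480 ft.
Pressure altitude = 4520 + (+480) = 5000 ft.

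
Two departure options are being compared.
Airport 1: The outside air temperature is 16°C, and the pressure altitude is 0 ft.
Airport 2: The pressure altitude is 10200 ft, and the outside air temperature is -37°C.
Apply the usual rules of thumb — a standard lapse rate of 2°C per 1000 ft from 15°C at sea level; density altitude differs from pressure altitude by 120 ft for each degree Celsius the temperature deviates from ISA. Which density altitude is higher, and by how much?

Airport 2 by 6288 ft

Airport 1: ISA temp = 15°C, deviation +1°C, DA = 0 + 120 × 1 = 120 ft.
Airport 2: ISA temp = -5.4°C, deviation -31.6°C, DA = 10200 + 120 × (-31.6) = 6408 ft.
Airport 2 is higher by 6408 − 120 = 6288 ft.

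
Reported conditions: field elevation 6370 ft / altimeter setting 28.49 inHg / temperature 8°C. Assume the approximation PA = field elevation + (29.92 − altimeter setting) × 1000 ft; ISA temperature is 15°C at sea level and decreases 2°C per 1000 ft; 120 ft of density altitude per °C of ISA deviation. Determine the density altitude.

Pressure altitude = 6370 + (29.92 − 28.49) × 1000 = 6370 + (+1430) = 7800 ft.
ISA temperature at 7800 ft = 15 − 2 × (7800/1000) = -0.6°C.
ISA deviation = 8 − (-0.6) = +8.6°C.
Density altitude = 7800 + 120 × (8.6) = 8832 ft.

8832 ft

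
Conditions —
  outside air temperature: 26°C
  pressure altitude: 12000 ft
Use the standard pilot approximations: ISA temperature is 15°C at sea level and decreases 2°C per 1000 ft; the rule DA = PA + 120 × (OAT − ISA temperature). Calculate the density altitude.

ISA temperature at 12000 ft = 15 − 2 × (12000/1000) = -9°C.
ISA deviation = 26 − (-9) = +35°C.
Density altitude = 12000 + 120 × (35) = 12000 + (+4200) = 16200 ft.

16200 ft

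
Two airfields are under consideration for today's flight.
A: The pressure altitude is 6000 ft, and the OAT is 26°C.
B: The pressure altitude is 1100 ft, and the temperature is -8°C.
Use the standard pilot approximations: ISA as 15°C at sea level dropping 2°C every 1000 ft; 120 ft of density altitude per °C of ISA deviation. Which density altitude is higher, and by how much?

A by 10156 ft

A: ISA temp = 3°C, deviation +23°C, DA = 6000 + 120 × 23 = 8760 ft.
B: ISA temp = 12.8°C, deviation -20.8°C, DA = 1100 + 120 × (-20.8) = -1396 ft.
A is higher by 8760 − (-1396) = 10156 ft.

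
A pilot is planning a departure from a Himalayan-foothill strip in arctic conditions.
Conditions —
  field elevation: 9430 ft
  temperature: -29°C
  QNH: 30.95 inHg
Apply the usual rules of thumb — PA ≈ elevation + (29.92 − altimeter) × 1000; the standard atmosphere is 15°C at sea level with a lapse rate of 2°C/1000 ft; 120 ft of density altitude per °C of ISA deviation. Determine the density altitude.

5136 ft

Pressure altitude = 9430 + (29.92 − 30.95) × 1000 = 9430 + (-1030) = 8400 ft.
ISA temperature at 8400 ft = 15 − 2 × (8400/1000) = -1.8°C.
ISA deviation = -29 − (-1.8) = -27.2°C.
Density altitude = 8400 + 120 × (-27.2) = 5136 ft.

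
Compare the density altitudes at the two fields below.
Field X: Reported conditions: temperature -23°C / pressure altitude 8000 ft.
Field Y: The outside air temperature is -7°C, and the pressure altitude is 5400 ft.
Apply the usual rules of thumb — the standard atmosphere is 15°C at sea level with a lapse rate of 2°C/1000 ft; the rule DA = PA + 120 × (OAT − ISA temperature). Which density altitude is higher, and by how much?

Field X by 1304 ft

Field X: ISA temp = -1°C, deviation -22°C, DA = 8000 + 120 × (-22) = 5360 ft.
Field Y: ISA temp = 4.2°C, deviation -11.2°C, DA = 5400 + 120 × (-11.2) = 4056 ft.
Field X is higher by 5360 − 4056 = 1304 ft.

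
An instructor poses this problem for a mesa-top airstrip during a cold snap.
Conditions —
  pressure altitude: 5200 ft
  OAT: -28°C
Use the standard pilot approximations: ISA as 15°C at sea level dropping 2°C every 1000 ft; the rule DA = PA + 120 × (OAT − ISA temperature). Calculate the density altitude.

1288 ft

ISA temperature at 5200 ft = 15 − 2 × (5200/1000) = 4.6°C.
ISA deviation = -28 − 4.6 = -32.6°C.
Density altitude = 5200 + 120 × (-32.6) = 5200 + (-3912) = 1288 ft.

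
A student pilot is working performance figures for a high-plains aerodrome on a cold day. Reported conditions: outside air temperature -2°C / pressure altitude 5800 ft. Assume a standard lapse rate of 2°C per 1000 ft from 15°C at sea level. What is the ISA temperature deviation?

ISA-5.4°C

ISA temperature at 5800 ft = 15 − 2 × (5800/1000) = 3.4°C.
Deviation = OAT − ISA = -2 − 3.4 = -5.4°C.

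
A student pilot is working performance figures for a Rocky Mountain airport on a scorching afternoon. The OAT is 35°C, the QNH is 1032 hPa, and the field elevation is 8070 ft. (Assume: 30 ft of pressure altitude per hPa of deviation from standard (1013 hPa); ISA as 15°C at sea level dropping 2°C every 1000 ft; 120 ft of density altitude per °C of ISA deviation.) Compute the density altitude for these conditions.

Pressure altitude = 8070 + (1013 − 1032) × 30 = 8070 + (-570) = 7500 ft.
ISA temperature at 7500 ft = 15 − 2 × (7500/1000) = 0°C.
ISA deviation = 35 − 0 = +35°C.
Density altitude = 7500 + 120 × (35) = 11700 ft.

11700 ft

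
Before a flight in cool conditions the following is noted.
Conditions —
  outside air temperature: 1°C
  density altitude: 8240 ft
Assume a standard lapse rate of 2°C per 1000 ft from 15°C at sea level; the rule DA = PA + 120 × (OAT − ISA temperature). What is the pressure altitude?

8000 ft

DA = PA + 120 × (OAT − (15 − 2·PA/1000)) = PA + 120·OAT − 1800 + 0.24·PA = 1.24·PA + 120·OAT − 1800.
So 1.24·PA = 8240 − 120 × 1 + 1800 = 9920.
PA = 9920 / 1.24 = 8000 ft.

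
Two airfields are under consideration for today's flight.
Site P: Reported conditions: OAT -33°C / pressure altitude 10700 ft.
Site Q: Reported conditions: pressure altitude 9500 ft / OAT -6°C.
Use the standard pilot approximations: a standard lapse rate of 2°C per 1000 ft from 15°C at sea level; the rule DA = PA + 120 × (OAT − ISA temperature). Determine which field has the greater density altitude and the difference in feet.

Site P: ISA temp = -6.4°C, deviation -26.6°C, DA = 10700 + 120 × (-26.6) = 7508 ft.
Site Q: ISA temp = -4°C, deviation -2°C, DA = 9500 + 120 × (-2) = 9260 ft.
Site Q is higher by 9260 − 7508 = 1752 ft.

Site Q by 1752 ft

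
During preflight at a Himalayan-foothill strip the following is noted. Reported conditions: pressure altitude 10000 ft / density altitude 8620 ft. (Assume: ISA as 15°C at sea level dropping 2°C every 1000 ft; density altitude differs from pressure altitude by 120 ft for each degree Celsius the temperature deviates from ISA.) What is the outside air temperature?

-16.5°C

Density altitude − pressure altitude = 8620 − 10000 = -1380 ft.
At 120 ft/°C that is an ISA deviation of -1380/120 = -11.5°C.
ISA temperature at 10000 ft = 15 − 2 × (10000/1000) = -5°C.
OAT = ISA + deviation = -5 + (-11.5) = -16.5°C.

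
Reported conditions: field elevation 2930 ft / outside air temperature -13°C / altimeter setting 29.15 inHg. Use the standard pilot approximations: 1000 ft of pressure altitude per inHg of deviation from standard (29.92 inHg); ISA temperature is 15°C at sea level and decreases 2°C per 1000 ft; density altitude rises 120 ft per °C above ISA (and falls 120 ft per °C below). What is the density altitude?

Pressure altitude = 2930 + (29.92 − 29.15) × 1000 = 2930 + (+770) = 3700 ft.
ISA temperature at 3700 ft = 15 − 2 × (3700/1000) = 7.6°C.
ISA deviation = -13 − 7.6 = -20.6°C.
Density altitude = 3700 + 120 × (-20.6) = 1228 ft.

1228 ft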